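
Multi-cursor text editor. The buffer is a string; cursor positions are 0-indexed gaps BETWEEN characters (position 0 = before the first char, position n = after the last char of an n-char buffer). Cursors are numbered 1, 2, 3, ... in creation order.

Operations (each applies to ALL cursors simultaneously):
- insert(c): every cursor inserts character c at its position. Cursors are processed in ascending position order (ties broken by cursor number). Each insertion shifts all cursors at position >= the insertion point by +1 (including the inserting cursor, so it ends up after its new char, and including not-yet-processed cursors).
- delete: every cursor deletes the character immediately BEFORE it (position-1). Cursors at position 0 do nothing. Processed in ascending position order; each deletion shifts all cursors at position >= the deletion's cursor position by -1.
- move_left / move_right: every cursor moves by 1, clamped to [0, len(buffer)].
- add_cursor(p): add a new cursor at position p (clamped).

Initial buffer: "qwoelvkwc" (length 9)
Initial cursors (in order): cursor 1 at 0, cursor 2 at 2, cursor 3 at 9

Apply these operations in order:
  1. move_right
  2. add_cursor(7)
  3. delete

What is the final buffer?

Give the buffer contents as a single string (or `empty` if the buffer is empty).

Answer: welvw

Derivation:
After op 1 (move_right): buffer="qwoelvkwc" (len 9), cursors c1@1 c2@3 c3@9, authorship .........
After op 2 (add_cursor(7)): buffer="qwoelvkwc" (len 9), cursors c1@1 c2@3 c4@7 c3@9, authorship .........
After op 3 (delete): buffer="welvw" (len 5), cursors c1@0 c2@1 c4@4 c3@5, authorship .....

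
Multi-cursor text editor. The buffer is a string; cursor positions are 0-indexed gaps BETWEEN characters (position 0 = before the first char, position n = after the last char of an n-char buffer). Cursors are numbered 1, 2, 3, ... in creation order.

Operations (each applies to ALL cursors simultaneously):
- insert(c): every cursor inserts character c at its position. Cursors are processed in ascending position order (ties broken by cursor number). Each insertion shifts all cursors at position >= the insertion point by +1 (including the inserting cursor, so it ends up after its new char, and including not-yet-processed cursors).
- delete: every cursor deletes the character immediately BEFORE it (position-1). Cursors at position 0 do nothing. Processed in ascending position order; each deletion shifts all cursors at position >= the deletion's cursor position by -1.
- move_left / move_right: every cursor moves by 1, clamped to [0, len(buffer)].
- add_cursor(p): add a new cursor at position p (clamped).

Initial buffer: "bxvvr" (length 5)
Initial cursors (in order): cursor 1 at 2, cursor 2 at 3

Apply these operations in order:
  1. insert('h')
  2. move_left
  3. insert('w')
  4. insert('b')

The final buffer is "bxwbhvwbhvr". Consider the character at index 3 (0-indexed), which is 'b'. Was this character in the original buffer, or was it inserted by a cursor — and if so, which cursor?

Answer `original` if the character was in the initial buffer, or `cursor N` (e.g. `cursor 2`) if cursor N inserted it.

Answer: cursor 1

Derivation:
After op 1 (insert('h')): buffer="bxhvhvr" (len 7), cursors c1@3 c2@5, authorship ..1.2..
After op 2 (move_left): buffer="bxhvhvr" (len 7), cursors c1@2 c2@4, authorship ..1.2..
After op 3 (insert('w')): buffer="bxwhvwhvr" (len 9), cursors c1@3 c2@6, authorship ..11.22..
After op 4 (insert('b')): buffer="bxwbhvwbhvr" (len 11), cursors c1@4 c2@8, authorship ..111.222..
Authorship (.=original, N=cursor N): . . 1 1 1 . 2 2 2 . .
Index 3: author = 1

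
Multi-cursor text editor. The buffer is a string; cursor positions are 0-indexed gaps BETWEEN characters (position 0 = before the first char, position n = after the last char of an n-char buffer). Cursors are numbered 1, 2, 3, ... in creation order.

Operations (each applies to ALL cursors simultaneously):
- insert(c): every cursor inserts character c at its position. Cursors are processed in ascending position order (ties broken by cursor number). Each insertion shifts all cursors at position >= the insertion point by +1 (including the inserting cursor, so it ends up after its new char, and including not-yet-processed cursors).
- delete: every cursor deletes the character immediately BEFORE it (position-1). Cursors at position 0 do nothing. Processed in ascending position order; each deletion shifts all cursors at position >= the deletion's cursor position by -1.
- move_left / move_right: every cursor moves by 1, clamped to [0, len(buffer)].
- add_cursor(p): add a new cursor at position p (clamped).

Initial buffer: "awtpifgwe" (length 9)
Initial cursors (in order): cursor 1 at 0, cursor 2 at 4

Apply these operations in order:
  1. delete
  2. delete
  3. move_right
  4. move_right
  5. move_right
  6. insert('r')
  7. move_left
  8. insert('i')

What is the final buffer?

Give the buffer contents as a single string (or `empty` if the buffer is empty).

Answer: awiirfgirwe

Derivation:
After op 1 (delete): buffer="awtifgwe" (len 8), cursors c1@0 c2@3, authorship ........
After op 2 (delete): buffer="awifgwe" (len 7), cursors c1@0 c2@2, authorship .......
After op 3 (move_right): buffer="awifgwe" (len 7), cursors c1@1 c2@3, authorship .......
After op 4 (move_right): buffer="awifgwe" (len 7), cursors c1@2 c2@4, authorship .......
After op 5 (move_right): buffer="awifgwe" (len 7), cursors c1@3 c2@5, authorship .......
After op 6 (insert('r')): buffer="awirfgrwe" (len 9), cursors c1@4 c2@7, authorship ...1..2..
After op 7 (move_left): buffer="awirfgrwe" (len 9), cursors c1@3 c2@6, authorship ...1..2..
After op 8 (insert('i')): buffer="awiirfgirwe" (len 11), cursors c1@4 c2@8, authorship ...11..22..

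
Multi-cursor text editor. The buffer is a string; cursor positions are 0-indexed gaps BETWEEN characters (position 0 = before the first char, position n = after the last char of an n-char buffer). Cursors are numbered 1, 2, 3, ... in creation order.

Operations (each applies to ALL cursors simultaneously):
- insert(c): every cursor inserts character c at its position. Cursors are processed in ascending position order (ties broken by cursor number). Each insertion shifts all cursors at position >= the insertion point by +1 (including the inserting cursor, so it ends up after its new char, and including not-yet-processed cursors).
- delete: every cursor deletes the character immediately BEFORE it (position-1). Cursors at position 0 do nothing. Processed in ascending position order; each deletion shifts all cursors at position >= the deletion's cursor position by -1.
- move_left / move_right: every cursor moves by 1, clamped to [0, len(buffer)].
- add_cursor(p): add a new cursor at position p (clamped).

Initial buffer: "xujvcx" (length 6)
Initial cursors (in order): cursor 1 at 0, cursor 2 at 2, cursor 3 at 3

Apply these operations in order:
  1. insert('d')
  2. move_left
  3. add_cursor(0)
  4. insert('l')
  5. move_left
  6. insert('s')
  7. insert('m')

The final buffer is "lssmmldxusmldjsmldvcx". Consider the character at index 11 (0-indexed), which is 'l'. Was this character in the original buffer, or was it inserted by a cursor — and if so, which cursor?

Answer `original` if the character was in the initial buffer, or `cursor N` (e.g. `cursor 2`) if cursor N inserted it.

Answer: cursor 2

Derivation:
After op 1 (insert('d')): buffer="dxudjdvcx" (len 9), cursors c1@1 c2@4 c3@6, authorship 1..2.3...
After op 2 (move_left): buffer="dxudjdvcx" (len 9), cursors c1@0 c2@3 c3@5, authorship 1..2.3...
After op 3 (add_cursor(0)): buffer="dxudjdvcx" (len 9), cursors c1@0 c4@0 c2@3 c3@5, authorship 1..2.3...
After op 4 (insert('l')): buffer="lldxuldjldvcx" (len 13), cursors c1@2 c4@2 c2@6 c3@9, authorship 141..22.33...
After op 5 (move_left): buffer="lldxuldjldvcx" (len 13), cursors c1@1 c4@1 c2@5 c3@8, authorship 141..22.33...
After op 6 (insert('s')): buffer="lssldxusldjsldvcx" (len 17), cursors c1@3 c4@3 c2@8 c3@12, authorship 11441..222.333...
After op 7 (insert('m')): buffer="lssmmldxusmldjsmldvcx" (len 21), cursors c1@5 c4@5 c2@11 c3@16, authorship 1141441..2222.3333...
Authorship (.=original, N=cursor N): 1 1 4 1 4 4 1 . . 2 2 2 2 . 3 3 3 3 . . .
Index 11: author = 2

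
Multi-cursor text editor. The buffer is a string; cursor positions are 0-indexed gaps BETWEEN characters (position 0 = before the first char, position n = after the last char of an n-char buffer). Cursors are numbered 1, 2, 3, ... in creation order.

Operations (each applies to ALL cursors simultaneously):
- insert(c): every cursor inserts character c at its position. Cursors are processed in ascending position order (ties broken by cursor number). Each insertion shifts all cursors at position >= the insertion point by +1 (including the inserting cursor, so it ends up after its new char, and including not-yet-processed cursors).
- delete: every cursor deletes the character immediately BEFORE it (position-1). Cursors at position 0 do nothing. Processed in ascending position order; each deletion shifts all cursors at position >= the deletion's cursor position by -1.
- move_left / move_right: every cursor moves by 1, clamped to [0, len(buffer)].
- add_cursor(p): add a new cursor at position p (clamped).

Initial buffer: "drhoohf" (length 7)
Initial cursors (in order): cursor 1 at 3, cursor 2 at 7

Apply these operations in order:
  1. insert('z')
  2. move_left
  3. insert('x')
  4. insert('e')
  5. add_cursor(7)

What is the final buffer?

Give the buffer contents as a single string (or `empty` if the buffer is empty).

Answer: drhxezoohfxez

Derivation:
After op 1 (insert('z')): buffer="drhzoohfz" (len 9), cursors c1@4 c2@9, authorship ...1....2
After op 2 (move_left): buffer="drhzoohfz" (len 9), cursors c1@3 c2@8, authorship ...1....2
After op 3 (insert('x')): buffer="drhxzoohfxz" (len 11), cursors c1@4 c2@10, authorship ...11....22
After op 4 (insert('e')): buffer="drhxezoohfxez" (len 13), cursors c1@5 c2@12, authorship ...111....222
After op 5 (add_cursor(7)): buffer="drhxezoohfxez" (len 13), cursors c1@5 c3@7 c2@12, authorship ...111....222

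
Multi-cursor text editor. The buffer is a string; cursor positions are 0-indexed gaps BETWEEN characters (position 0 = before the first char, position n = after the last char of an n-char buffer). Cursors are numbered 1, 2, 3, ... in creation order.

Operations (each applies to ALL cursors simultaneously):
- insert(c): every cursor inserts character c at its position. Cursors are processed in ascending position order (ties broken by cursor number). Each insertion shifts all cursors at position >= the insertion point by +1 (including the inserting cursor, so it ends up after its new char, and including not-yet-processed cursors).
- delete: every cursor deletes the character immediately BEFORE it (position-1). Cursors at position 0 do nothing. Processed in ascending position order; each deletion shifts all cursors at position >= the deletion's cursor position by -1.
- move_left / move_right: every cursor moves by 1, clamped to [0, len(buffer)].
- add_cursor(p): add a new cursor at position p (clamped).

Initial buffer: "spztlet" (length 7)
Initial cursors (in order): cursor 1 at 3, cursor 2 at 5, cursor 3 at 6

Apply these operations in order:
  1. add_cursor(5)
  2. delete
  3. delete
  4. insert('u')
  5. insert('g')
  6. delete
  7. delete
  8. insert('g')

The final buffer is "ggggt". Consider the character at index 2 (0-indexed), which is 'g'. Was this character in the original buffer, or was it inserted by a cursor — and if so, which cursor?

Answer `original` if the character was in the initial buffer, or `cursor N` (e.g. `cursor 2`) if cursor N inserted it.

Answer: cursor 3

Derivation:
After op 1 (add_cursor(5)): buffer="spztlet" (len 7), cursors c1@3 c2@5 c4@5 c3@6, authorship .......
After op 2 (delete): buffer="spt" (len 3), cursors c1@2 c2@2 c3@2 c4@2, authorship ...
After op 3 (delete): buffer="t" (len 1), cursors c1@0 c2@0 c3@0 c4@0, authorship .
After op 4 (insert('u')): buffer="uuuut" (len 5), cursors c1@4 c2@4 c3@4 c4@4, authorship 1234.
After op 5 (insert('g')): buffer="uuuuggggt" (len 9), cursors c1@8 c2@8 c3@8 c4@8, authorship 12341234.
After op 6 (delete): buffer="uuuut" (len 5), cursors c1@4 c2@4 c3@4 c4@4, authorship 1234.
After op 7 (delete): buffer="t" (len 1), cursors c1@0 c2@0 c3@0 c4@0, authorship .
After op 8 (insert('g')): buffer="ggggt" (len 5), cursors c1@4 c2@4 c3@4 c4@4, authorship 1234.
Authorship (.=original, N=cursor N): 1 2 3 4 .
Index 2: author = 3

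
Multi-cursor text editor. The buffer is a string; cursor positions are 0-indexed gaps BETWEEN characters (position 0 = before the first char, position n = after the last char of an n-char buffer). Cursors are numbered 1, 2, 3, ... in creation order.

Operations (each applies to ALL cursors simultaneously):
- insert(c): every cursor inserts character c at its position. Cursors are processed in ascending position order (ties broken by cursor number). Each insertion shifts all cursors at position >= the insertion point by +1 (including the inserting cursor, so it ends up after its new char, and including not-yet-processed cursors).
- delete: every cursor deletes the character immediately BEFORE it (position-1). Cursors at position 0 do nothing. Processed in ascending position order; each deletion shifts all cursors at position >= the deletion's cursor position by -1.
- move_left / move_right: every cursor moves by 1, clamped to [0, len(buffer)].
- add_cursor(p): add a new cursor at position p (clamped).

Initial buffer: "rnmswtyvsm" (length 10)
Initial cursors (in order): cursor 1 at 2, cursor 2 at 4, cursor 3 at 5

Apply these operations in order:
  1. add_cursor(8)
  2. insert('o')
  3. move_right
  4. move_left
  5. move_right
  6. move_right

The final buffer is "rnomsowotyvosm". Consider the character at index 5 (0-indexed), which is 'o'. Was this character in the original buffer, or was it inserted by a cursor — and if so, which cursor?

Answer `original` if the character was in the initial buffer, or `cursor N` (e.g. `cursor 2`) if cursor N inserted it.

After op 1 (add_cursor(8)): buffer="rnmswtyvsm" (len 10), cursors c1@2 c2@4 c3@5 c4@8, authorship ..........
After op 2 (insert('o')): buffer="rnomsowotyvosm" (len 14), cursors c1@3 c2@6 c3@8 c4@12, authorship ..1..2.3...4..
After op 3 (move_right): buffer="rnomsowotyvosm" (len 14), cursors c1@4 c2@7 c3@9 c4@13, authorship ..1..2.3...4..
After op 4 (move_left): buffer="rnomsowotyvosm" (len 14), cursors c1@3 c2@6 c3@8 c4@12, authorship ..1..2.3...4..
After op 5 (move_right): buffer="rnomsowotyvosm" (len 14), cursors c1@4 c2@7 c3@9 c4@13, authorship ..1..2.3...4..
After op 6 (move_right): buffer="rnomsowotyvosm" (len 14), cursors c1@5 c2@8 c3@10 c4@14, authorship ..1..2.3...4..
Authorship (.=original, N=cursor N): . . 1 . . 2 . 3 . . . 4 . .
Index 5: author = 2

Answer: cursor 2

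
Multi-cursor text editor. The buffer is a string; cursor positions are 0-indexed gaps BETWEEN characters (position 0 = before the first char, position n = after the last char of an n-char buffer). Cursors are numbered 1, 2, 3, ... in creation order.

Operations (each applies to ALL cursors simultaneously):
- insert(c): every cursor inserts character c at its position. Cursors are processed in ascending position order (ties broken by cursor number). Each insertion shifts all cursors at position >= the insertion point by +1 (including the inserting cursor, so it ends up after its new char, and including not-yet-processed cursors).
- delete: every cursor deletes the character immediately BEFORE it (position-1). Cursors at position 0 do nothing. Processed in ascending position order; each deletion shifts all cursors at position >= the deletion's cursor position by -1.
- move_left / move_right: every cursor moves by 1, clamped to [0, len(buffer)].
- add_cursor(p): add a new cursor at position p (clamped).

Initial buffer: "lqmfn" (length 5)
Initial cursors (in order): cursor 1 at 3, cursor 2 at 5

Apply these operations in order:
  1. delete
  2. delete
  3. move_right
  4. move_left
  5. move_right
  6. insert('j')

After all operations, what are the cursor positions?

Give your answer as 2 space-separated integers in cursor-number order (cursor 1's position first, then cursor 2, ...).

After op 1 (delete): buffer="lqf" (len 3), cursors c1@2 c2@3, authorship ...
After op 2 (delete): buffer="l" (len 1), cursors c1@1 c2@1, authorship .
After op 3 (move_right): buffer="l" (len 1), cursors c1@1 c2@1, authorship .
After op 4 (move_left): buffer="l" (len 1), cursors c1@0 c2@0, authorship .
After op 5 (move_right): buffer="l" (len 1), cursors c1@1 c2@1, authorship .
After op 6 (insert('j')): buffer="ljj" (len 3), cursors c1@3 c2@3, authorship .12

Answer: 3 3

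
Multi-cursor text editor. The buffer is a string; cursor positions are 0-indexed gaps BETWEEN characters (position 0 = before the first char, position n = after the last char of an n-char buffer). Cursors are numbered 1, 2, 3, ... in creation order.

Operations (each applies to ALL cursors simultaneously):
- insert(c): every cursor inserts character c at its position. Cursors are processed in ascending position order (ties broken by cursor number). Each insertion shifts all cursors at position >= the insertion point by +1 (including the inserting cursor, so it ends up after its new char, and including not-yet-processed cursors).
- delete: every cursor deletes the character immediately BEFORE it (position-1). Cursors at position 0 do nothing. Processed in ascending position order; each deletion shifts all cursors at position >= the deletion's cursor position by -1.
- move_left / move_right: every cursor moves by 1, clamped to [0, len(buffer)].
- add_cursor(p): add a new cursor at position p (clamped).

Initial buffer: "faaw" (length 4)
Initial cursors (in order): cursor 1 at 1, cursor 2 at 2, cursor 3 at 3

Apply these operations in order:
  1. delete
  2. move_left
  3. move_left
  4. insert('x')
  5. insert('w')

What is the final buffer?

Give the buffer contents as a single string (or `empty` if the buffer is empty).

After op 1 (delete): buffer="w" (len 1), cursors c1@0 c2@0 c3@0, authorship .
After op 2 (move_left): buffer="w" (len 1), cursors c1@0 c2@0 c3@0, authorship .
After op 3 (move_left): buffer="w" (len 1), cursors c1@0 c2@0 c3@0, authorship .
After op 4 (insert('x')): buffer="xxxw" (len 4), cursors c1@3 c2@3 c3@3, authorship 123.
After op 5 (insert('w')): buffer="xxxwwww" (len 7), cursors c1@6 c2@6 c3@6, authorship 123123.

Answer: xxxwwww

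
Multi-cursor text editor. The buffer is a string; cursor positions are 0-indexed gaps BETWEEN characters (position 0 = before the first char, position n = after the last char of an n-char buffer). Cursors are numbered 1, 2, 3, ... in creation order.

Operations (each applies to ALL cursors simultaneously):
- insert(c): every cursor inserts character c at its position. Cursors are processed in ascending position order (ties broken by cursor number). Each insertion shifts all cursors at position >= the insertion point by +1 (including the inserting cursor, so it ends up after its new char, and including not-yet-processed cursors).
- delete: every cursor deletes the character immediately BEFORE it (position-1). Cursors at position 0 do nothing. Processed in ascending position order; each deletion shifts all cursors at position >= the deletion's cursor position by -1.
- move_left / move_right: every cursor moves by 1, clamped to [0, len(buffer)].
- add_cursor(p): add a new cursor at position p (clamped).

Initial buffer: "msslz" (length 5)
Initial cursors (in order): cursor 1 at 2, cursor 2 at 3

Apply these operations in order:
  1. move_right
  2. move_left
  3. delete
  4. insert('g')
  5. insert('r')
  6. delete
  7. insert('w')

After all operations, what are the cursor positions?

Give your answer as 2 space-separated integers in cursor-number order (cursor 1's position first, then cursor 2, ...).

After op 1 (move_right): buffer="msslz" (len 5), cursors c1@3 c2@4, authorship .....
After op 2 (move_left): buffer="msslz" (len 5), cursors c1@2 c2@3, authorship .....
After op 3 (delete): buffer="mlz" (len 3), cursors c1@1 c2@1, authorship ...
After op 4 (insert('g')): buffer="mgglz" (len 5), cursors c1@3 c2@3, authorship .12..
After op 5 (insert('r')): buffer="mggrrlz" (len 7), cursors c1@5 c2@5, authorship .1212..
After op 6 (delete): buffer="mgglz" (len 5), cursors c1@3 c2@3, authorship .12..
After op 7 (insert('w')): buffer="mggwwlz" (len 7), cursors c1@5 c2@5, authorship .1212..

Answer: 5 5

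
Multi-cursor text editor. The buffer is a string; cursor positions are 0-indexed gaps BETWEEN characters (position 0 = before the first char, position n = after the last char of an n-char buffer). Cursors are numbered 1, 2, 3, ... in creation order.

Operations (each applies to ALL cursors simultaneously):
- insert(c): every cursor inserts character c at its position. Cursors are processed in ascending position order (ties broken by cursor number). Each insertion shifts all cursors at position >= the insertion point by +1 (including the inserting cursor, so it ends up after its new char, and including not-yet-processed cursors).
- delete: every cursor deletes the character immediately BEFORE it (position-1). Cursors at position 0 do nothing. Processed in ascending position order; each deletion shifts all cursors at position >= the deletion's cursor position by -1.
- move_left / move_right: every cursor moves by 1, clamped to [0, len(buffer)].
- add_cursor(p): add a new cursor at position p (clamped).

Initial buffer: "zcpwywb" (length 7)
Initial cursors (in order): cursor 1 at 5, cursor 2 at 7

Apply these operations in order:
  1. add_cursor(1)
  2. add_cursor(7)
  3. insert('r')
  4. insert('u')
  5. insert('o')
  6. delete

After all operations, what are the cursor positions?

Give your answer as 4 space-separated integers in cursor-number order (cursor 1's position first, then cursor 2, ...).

Answer: 9 15 3 15

Derivation:
After op 1 (add_cursor(1)): buffer="zcpwywb" (len 7), cursors c3@1 c1@5 c2@7, authorship .......
After op 2 (add_cursor(7)): buffer="zcpwywb" (len 7), cursors c3@1 c1@5 c2@7 c4@7, authorship .......
After op 3 (insert('r')): buffer="zrcpwyrwbrr" (len 11), cursors c3@2 c1@7 c2@11 c4@11, authorship .3....1..24
After op 4 (insert('u')): buffer="zrucpwyruwbrruu" (len 15), cursors c3@3 c1@9 c2@15 c4@15, authorship .33....11..2424
After op 5 (insert('o')): buffer="zruocpwyruowbrruuoo" (len 19), cursors c3@4 c1@11 c2@19 c4@19, authorship .333....111..242424
After op 6 (delete): buffer="zrucpwyruwbrruu" (len 15), cursors c3@3 c1@9 c2@15 c4@15, authorship .33....11..2424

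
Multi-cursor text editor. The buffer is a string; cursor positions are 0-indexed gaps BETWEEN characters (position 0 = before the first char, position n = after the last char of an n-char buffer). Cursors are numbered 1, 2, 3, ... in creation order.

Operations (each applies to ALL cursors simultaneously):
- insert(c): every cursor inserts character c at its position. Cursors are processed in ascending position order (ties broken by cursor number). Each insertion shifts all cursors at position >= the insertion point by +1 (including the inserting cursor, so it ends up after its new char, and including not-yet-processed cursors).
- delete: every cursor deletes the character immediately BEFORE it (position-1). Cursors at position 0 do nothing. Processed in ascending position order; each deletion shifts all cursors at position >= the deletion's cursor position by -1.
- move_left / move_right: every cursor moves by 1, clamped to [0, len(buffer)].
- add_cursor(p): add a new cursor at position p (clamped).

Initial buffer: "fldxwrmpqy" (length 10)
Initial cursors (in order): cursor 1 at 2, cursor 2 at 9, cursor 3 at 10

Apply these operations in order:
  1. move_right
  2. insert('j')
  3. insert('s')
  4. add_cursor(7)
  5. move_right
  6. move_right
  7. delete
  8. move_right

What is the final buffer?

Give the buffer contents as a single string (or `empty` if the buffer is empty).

After op 1 (move_right): buffer="fldxwrmpqy" (len 10), cursors c1@3 c2@10 c3@10, authorship ..........
After op 2 (insert('j')): buffer="fldjxwrmpqyjj" (len 13), cursors c1@4 c2@13 c3@13, authorship ...1.......23
After op 3 (insert('s')): buffer="fldjsxwrmpqyjjss" (len 16), cursors c1@5 c2@16 c3@16, authorship ...11.......2323
After op 4 (add_cursor(7)): buffer="fldjsxwrmpqyjjss" (len 16), cursors c1@5 c4@7 c2@16 c3@16, authorship ...11.......2323
After op 5 (move_right): buffer="fldjsxwrmpqyjjss" (len 16), cursors c1@6 c4@8 c2@16 c3@16, authorship ...11.......2323
After op 6 (move_right): buffer="fldjsxwrmpqyjjss" (len 16), cursors c1@7 c4@9 c2@16 c3@16, authorship ...11.......2323
After op 7 (delete): buffer="fldjsxrpqyjj" (len 12), cursors c1@6 c4@7 c2@12 c3@12, authorship ...11.....23
After op 8 (move_right): buffer="fldjsxrpqyjj" (len 12), cursors c1@7 c4@8 c2@12 c3@12, authorship ...11.....23

Answer: fldjsxrpqyjj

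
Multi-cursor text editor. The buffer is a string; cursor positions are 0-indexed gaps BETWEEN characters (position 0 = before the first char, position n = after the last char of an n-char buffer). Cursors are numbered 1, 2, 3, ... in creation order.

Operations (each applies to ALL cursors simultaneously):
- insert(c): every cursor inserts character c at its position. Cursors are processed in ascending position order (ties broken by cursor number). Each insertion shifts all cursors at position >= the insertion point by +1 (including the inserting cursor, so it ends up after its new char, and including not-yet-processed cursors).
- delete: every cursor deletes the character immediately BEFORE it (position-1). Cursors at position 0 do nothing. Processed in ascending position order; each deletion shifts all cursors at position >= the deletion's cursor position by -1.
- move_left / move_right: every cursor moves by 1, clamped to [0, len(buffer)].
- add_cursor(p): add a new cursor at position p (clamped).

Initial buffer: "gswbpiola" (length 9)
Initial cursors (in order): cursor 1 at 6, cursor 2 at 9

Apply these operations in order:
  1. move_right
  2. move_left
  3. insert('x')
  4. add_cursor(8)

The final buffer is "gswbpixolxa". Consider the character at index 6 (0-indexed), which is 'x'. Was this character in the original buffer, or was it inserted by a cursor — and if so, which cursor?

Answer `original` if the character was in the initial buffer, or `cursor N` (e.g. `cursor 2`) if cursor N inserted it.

Answer: cursor 1

Derivation:
After op 1 (move_right): buffer="gswbpiola" (len 9), cursors c1@7 c2@9, authorship .........
After op 2 (move_left): buffer="gswbpiola" (len 9), cursors c1@6 c2@8, authorship .........
After op 3 (insert('x')): buffer="gswbpixolxa" (len 11), cursors c1@7 c2@10, authorship ......1..2.
After op 4 (add_cursor(8)): buffer="gswbpixolxa" (len 11), cursors c1@7 c3@8 c2@10, authorship ......1..2.
Authorship (.=original, N=cursor N): . . . . . . 1 . . 2 .
Index 6: author = 1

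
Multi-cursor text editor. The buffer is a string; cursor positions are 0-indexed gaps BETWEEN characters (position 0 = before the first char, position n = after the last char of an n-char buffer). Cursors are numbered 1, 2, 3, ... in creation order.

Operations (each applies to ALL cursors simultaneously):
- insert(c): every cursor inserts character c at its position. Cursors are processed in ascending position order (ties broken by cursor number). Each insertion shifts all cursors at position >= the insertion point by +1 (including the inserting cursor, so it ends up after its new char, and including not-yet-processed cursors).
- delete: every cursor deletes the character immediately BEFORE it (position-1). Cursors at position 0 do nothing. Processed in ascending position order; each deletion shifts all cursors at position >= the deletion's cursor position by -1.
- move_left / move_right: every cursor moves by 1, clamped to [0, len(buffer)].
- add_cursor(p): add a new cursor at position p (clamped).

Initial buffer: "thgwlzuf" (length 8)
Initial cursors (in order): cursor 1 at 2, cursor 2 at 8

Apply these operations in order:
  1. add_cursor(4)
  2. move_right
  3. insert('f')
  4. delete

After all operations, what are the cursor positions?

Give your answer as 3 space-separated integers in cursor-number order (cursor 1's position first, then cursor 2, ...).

Answer: 3 8 5

Derivation:
After op 1 (add_cursor(4)): buffer="thgwlzuf" (len 8), cursors c1@2 c3@4 c2@8, authorship ........
After op 2 (move_right): buffer="thgwlzuf" (len 8), cursors c1@3 c3@5 c2@8, authorship ........
After op 3 (insert('f')): buffer="thgfwlfzuff" (len 11), cursors c1@4 c3@7 c2@11, authorship ...1..3...2
After op 4 (delete): buffer="thgwlzuf" (len 8), cursors c1@3 c3@5 c2@8, authorship ........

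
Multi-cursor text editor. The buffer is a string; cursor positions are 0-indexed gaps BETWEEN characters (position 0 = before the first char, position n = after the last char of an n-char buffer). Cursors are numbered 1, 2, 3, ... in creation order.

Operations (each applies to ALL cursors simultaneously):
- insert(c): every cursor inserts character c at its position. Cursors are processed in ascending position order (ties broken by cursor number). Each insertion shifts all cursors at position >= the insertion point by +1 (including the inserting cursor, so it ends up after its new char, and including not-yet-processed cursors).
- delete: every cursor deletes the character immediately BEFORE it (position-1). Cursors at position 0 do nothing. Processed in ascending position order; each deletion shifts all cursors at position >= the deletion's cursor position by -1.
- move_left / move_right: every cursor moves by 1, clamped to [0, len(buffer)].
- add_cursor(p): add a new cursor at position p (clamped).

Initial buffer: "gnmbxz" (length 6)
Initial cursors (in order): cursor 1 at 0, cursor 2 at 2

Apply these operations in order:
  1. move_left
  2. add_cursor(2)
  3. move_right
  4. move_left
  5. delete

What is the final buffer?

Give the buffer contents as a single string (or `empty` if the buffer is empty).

After op 1 (move_left): buffer="gnmbxz" (len 6), cursors c1@0 c2@1, authorship ......
After op 2 (add_cursor(2)): buffer="gnmbxz" (len 6), cursors c1@0 c2@1 c3@2, authorship ......
After op 3 (move_right): buffer="gnmbxz" (len 6), cursors c1@1 c2@2 c3@3, authorship ......
After op 4 (move_left): buffer="gnmbxz" (len 6), cursors c1@0 c2@1 c3@2, authorship ......
After op 5 (delete): buffer="mbxz" (len 4), cursors c1@0 c2@0 c3@0, authorship ....

Answer: mbxz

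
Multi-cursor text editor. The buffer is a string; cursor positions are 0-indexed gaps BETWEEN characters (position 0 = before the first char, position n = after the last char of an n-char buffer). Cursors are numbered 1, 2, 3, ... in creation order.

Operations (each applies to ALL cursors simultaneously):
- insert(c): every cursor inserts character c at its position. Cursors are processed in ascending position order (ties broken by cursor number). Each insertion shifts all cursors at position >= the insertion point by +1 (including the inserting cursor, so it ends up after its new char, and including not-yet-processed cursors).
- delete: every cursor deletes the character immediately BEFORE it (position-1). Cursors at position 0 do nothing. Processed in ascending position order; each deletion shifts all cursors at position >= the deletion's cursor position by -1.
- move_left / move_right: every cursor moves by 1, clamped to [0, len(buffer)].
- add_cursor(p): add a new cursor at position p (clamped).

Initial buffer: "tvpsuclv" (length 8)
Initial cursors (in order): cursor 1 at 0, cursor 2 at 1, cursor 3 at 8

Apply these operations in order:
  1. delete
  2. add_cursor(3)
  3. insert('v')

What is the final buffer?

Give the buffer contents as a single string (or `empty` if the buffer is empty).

After op 1 (delete): buffer="vpsucl" (len 6), cursors c1@0 c2@0 c3@6, authorship ......
After op 2 (add_cursor(3)): buffer="vpsucl" (len 6), cursors c1@0 c2@0 c4@3 c3@6, authorship ......
After op 3 (insert('v')): buffer="vvvpsvuclv" (len 10), cursors c1@2 c2@2 c4@6 c3@10, authorship 12...4...3

Answer: vvvpsvuclv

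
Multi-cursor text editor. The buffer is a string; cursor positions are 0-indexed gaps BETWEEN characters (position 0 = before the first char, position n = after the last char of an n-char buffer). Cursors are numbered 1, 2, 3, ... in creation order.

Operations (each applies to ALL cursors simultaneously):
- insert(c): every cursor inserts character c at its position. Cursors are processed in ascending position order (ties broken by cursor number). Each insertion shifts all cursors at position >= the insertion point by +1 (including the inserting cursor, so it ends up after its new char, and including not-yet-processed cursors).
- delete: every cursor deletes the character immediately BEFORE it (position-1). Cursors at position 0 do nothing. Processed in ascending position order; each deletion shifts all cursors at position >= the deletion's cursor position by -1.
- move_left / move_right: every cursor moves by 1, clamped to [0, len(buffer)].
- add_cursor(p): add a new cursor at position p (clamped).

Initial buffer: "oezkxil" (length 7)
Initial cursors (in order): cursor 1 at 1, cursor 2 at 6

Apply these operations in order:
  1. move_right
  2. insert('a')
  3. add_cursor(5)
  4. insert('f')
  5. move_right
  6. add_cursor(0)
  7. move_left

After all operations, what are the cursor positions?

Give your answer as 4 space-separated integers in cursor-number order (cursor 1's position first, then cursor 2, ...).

After op 1 (move_right): buffer="oezkxil" (len 7), cursors c1@2 c2@7, authorship .......
After op 2 (insert('a')): buffer="oeazkxila" (len 9), cursors c1@3 c2@9, authorship ..1.....2
After op 3 (add_cursor(5)): buffer="oeazkxila" (len 9), cursors c1@3 c3@5 c2@9, authorship ..1.....2
After op 4 (insert('f')): buffer="oeafzkfxilaf" (len 12), cursors c1@4 c3@7 c2@12, authorship ..11..3...22
After op 5 (move_right): buffer="oeafzkfxilaf" (len 12), cursors c1@5 c3@8 c2@12, authorship ..11..3...22
After op 6 (add_cursor(0)): buffer="oeafzkfxilaf" (len 12), cursors c4@0 c1@5 c3@8 c2@12, authorship ..11..3...22
After op 7 (move_left): buffer="oeafzkfxilaf" (len 12), cursors c4@0 c1@4 c3@7 c2@11, authorship ..11..3...22

Answer: 4 11 7 0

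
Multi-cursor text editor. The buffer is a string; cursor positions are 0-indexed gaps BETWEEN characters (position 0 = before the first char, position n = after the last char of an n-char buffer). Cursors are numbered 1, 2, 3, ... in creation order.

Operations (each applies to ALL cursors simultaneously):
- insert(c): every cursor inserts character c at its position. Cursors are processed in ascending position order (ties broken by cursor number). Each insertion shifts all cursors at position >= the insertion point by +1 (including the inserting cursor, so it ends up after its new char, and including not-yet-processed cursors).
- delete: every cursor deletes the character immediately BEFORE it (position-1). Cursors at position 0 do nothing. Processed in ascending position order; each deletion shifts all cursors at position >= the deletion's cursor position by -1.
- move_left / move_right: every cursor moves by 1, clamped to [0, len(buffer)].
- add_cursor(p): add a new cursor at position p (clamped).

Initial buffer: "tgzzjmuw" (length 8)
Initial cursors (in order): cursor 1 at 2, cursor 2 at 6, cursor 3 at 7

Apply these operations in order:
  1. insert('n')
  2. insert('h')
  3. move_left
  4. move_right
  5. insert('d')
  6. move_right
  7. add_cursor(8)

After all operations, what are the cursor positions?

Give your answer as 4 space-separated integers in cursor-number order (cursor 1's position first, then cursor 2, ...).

Answer: 6 13 17 8

Derivation:
After op 1 (insert('n')): buffer="tgnzzjmnunw" (len 11), cursors c1@3 c2@8 c3@10, authorship ..1....2.3.
After op 2 (insert('h')): buffer="tgnhzzjmnhunhw" (len 14), cursors c1@4 c2@10 c3@13, authorship ..11....22.33.
After op 3 (move_left): buffer="tgnhzzjmnhunhw" (len 14), cursors c1@3 c2@9 c3@12, authorship ..11....22.33.
After op 4 (move_right): buffer="tgnhzzjmnhunhw" (len 14), cursors c1@4 c2@10 c3@13, authorship ..11....22.33.
After op 5 (insert('d')): buffer="tgnhdzzjmnhdunhdw" (len 17), cursors c1@5 c2@12 c3@16, authorship ..111....222.333.
After op 6 (move_right): buffer="tgnhdzzjmnhdunhdw" (len 17), cursors c1@6 c2@13 c3@17, authorship ..111....222.333.
After op 7 (add_cursor(8)): buffer="tgnhdzzjmnhdunhdw" (len 17), cursors c1@6 c4@8 c2@13 c3@17, authorship ..111....222.333.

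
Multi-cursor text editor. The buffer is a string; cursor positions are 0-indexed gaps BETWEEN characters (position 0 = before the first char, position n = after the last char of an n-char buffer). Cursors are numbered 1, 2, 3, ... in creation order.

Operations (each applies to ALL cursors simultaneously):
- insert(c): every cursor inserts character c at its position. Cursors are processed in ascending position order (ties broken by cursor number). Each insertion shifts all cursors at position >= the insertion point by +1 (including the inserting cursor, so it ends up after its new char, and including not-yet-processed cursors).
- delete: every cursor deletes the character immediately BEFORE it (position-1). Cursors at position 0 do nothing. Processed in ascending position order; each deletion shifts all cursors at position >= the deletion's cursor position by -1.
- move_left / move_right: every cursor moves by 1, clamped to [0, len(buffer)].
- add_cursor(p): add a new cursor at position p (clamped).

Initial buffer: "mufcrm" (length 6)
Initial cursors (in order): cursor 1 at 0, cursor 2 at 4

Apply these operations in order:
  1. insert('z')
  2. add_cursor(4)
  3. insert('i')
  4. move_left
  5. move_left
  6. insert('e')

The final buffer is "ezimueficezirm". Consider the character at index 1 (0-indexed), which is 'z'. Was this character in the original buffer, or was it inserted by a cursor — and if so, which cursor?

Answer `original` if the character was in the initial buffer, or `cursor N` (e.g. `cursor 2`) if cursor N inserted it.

Answer: cursor 1

Derivation:
After op 1 (insert('z')): buffer="zmufczrm" (len 8), cursors c1@1 c2@6, authorship 1....2..
After op 2 (add_cursor(4)): buffer="zmufczrm" (len 8), cursors c1@1 c3@4 c2@6, authorship 1....2..
After op 3 (insert('i')): buffer="zimuficzirm" (len 11), cursors c1@2 c3@6 c2@9, authorship 11...3.22..
After op 4 (move_left): buffer="zimuficzirm" (len 11), cursors c1@1 c3@5 c2@8, authorship 11...3.22..
After op 5 (move_left): buffer="zimuficzirm" (len 11), cursors c1@0 c3@4 c2@7, authorship 11...3.22..
After op 6 (insert('e')): buffer="ezimueficezirm" (len 14), cursors c1@1 c3@6 c2@10, authorship 111..3.3.222..
Authorship (.=original, N=cursor N): 1 1 1 . . 3 . 3 . 2 2 2 . .
Index 1: author = 1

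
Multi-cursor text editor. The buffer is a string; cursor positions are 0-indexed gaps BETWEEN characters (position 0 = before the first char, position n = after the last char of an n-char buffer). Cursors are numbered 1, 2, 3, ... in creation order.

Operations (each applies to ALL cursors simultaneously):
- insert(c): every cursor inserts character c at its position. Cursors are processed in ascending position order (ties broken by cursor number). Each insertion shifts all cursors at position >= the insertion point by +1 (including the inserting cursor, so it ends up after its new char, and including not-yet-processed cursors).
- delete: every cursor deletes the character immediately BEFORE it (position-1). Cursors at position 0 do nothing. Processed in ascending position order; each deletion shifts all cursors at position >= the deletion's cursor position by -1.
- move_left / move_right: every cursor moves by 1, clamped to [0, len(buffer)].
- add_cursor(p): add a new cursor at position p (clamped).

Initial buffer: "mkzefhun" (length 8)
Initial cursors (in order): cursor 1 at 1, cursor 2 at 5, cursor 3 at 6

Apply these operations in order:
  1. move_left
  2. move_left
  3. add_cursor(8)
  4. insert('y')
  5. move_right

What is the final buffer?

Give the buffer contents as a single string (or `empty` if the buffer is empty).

After op 1 (move_left): buffer="mkzefhun" (len 8), cursors c1@0 c2@4 c3@5, authorship ........
After op 2 (move_left): buffer="mkzefhun" (len 8), cursors c1@0 c2@3 c3@4, authorship ........
After op 3 (add_cursor(8)): buffer="mkzefhun" (len 8), cursors c1@0 c2@3 c3@4 c4@8, authorship ........
After op 4 (insert('y')): buffer="ymkzyeyfhuny" (len 12), cursors c1@1 c2@5 c3@7 c4@12, authorship 1...2.3....4
After op 5 (move_right): buffer="ymkzyeyfhuny" (len 12), cursors c1@2 c2@6 c3@8 c4@12, authorship 1...2.3....4

Answer: ymkzyeyfhuny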